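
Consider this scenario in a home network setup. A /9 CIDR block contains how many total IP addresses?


Given: CIDR prefix /9
Host bits = 32 - 9 = 23
Total addresses = 2^23 = 8388608

8388608


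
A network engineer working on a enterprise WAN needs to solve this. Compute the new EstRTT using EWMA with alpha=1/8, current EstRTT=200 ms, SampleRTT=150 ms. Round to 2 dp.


Given: EstRTT = 200 ms, SampleRTT = 150 ms, alpha = 1/8
New EstRTT = (1 - alpha) * EstRTT + alpha * SampleRTT
(7/8) * 200 = 175
(1/8) * 150 = 18.75
New EstRTT = 175 + 18.75 = 193.75 ms -> 193.75 ms (2 dp)

193.75


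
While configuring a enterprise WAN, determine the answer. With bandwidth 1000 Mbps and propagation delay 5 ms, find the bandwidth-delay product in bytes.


Given: bandwidth = 1000 Mbps, delay = 5 ms
BDP in bits = 1000 * 10^6 * 5 / 1000
BDP in bits = 5000000
BDP in bytes = 5000000 / 8 = 625000

625000


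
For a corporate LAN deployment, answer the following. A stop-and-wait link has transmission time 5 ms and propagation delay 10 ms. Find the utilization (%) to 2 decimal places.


Given: Ttrans = 5 ms, Tprop = 10 ms
RTT = 2 * Tprop = 2 * 10 = 20 ms
U = Ttrans / (Ttrans + RTT)
U = 5 / (5 + 20)
U = 5 / 25 = 0.2
U% = 20.00%

20.00


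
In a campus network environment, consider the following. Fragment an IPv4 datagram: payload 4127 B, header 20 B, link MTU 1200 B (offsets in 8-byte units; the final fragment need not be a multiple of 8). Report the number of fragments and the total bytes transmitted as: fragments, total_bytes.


Max data per non-final fragment = floor((MTU - header)/8)*8 = floor((1200 - 20)/8)*8 = floor(1180/8)*8 = 1176 B
Final fragment needs no 8-byte alignment: it can carry up to MTU - header = 1180 B
Non-final fragments needed = ceil((payload - 1180) / 1176) = ceil(2947/1176) = ceil(2.5060) = 3
Number of fragments = 3 + 1 = 4
Fragment sizes (data): 3 * 1176 B + 599 B (last, 599 <= 1180 OK)
Total bytes sent = payload + n_frags * header = 4127 + 4*20 = 4127 + 80 = 4207 B

4, 4207


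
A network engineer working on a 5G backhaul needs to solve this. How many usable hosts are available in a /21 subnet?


Given: subnet mask /21
Host bits = 32 - 21 = 11
Total addresses = 2^11 = 2048
Usable hosts = 2048 - 2 (network + broadcast) = 2046

2046


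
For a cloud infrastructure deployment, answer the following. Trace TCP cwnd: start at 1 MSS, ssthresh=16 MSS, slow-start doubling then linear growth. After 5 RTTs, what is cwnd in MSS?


RTT 0: cwnd = 1 MSS (initial)
RTT 1: cwnd = 2 MSS (slow start, doubled)
RTT 2: cwnd = 4 MSS (slow start, doubled)
RTT 3: cwnd = 8 MSS (slow start, doubled)
RTT 4: cwnd = 16 MSS (slow start, doubled)
RTT 5: cwnd = 17 MSS (congestion avoidance, +1)

17


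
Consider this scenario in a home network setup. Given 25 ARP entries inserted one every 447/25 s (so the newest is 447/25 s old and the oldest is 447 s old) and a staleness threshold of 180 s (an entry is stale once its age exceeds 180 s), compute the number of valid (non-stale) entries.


Ages are k * 447/25 s for k = 1..25 (spacing = 17.8800 s).
Entry k is valid iff k * 447/25 <= 180 iff k <= 25 * 180 / 447 = 10.0671
n_valid = floor(10.0671) = 10
(n_stale = 25 - 10 = 15)

10


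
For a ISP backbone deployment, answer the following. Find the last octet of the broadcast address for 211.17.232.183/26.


Given: IP = 211.17.232.183, prefix = /26
Host bits = 32 - 26 = 6
Network last octet = 183 AND mask = 128
Host part size = 2^6 - 1 = 63
Broadcast last octet = 128 OR 63 = 191

191


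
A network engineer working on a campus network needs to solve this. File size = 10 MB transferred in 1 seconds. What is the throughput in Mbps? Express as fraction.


Given: file = 10 MB, time = 1 s
File in Mb = 10 * 8 = 80 Mb
Throughput = 80 / 1 Mbps
Throughput = 80 Mbps

80


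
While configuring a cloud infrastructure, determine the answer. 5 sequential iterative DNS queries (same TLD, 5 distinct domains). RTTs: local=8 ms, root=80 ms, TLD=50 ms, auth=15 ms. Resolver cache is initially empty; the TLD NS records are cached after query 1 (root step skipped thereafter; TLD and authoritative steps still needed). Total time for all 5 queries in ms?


Lookup 1 (cold cache): local + root + TLD + auth = 8 + 80 + 50 + 15 = 153 ms
Lookups 2..5 (TLD NS cached -> skip root; new domain -> still ask TLD and auth): local + TLD + auth = 8 + 50 + 15 = 73 ms each
Remaining 4 lookups: 4 * 73 = 292 ms
Total = 153 + 292 = 445 ms

445


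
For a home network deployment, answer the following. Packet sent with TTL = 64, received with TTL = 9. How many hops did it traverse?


Given: initial TTL = 64, received TTL = 9
Hops = initial TTL - received TTL
Hops = 64 - 9 = 55

55


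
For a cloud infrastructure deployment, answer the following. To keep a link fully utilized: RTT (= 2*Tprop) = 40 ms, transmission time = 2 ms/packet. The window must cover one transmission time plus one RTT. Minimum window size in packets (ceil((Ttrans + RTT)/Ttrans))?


Given: Ttrans = 2 ms, RTT = 40 ms (= 2 * Tprop, Tprop = 20 ms)
Time until first ACK returns = Ttrans + RTT = 2 + 40 = 42 ms
Need W * Ttrans >= Ttrans + RTT  ->  W >= (Ttrans + RTT) / Ttrans
(Ttrans + RTT) / Ttrans = 42 / 2 = 21
W_min = ceil(21) = 21

21


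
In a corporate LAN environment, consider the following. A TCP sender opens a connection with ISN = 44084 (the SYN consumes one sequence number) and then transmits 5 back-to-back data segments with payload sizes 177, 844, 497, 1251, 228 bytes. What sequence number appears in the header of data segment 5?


The SYN occupies sequence number ISN = 44084, so the first data byte is ISN + 1 = 44085.
SEQ of data segment i = (ISN + 1) + sum of payload sizes of segments 1..i-1.
Segment 1: SEQ = 44085, payload = 177 bytes
Segment 2: SEQ = 44262, payload = 844 bytes
Segment 3: SEQ = 45106, payload = 497 bytes
Segment 4: SEQ = 45603, payload = 1251 bytes
Segment 5: SEQ = 46854, payload = 228 bytes
SEQ of segment 5 = 44085 + 177 + 844 + 497 + 1251 = 46854

46854


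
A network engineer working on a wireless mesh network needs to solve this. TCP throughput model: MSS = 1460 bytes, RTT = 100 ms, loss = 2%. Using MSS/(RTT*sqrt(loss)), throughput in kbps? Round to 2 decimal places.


Given: MSS = 1460 bytes, RTT = 100 ms, loss = 2%
RTT in seconds = 100 / 1000 = 0.1
Loss rate = 2% = 0.02
sqrt(loss) = sqrt(0.02) = 0.141421356237
Throughput (bytes/s) = 1460 / (0.1 * 0.141421356237) = 103237.5901
Throughput (kbps) = 103237.5901 * 8 / 1000 = 825.900720 -> 825.90 kbps (2 dp)

825.90


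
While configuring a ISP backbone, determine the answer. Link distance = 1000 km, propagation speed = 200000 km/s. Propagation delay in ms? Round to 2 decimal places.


Given: distance = 1000 km, speed = 200000 km/s
Delay = distance / speed = 1000 / 200000 seconds
Delay in ms = 1000 * 1000 / 200000
Delay = 5.0000 ms
Rounded to 2 dp = 5.00 ms

5.00


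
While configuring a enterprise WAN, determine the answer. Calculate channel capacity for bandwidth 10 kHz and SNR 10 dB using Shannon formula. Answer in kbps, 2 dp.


Given: B = 10 kHz, SNR = 10 dB
SNR linear = 10^(10/10) = 10
1 + SNR = 11
log2(11) = 3.4594316186
C = 10 * 1000 * 3.4594316186 = 34594.3162 bps
C = 34.594316 kbps -> 34.59 kbps (2 dp)

34.59


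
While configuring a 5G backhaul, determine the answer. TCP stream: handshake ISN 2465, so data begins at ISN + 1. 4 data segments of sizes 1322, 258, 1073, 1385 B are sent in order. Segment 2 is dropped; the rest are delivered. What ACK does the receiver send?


SYN uses sequence number 2465; first data byte = ISN + 1 = 2466.
Segment 1: SEQ = 2466, len = 1322 B, covers [2466, 3787]
Segment 2: SEQ = 3788, len = 258 B, covers [3788, 4045] [LOST]
Segment 3: SEQ = 4046, len = 1073 B, covers [4046, 5118]
Segment 4: SEQ = 5119, len = 1385 B, covers [5119, 6503]
In-order data received: bytes [2466, 3787] (segments 1..1).
Segment 2 missing -> gap begins at byte 3788; later segments buffered out of order.
Cumulative ACK = next expected in-order byte = 2466 + 1322 = 3788

3788


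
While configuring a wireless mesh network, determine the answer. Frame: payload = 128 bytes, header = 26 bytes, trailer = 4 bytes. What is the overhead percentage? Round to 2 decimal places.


Given: payload = 128 B, header = 26 B, trailer = 4 B
Overhead bytes = header + trailer = 26 + 4 = 30
Total frame = payload + overhead = 128 + 30 = 158
Overhead % = 30 / 158 * 100 = 18.9873% -> 18.99% (2 dp)

18.99


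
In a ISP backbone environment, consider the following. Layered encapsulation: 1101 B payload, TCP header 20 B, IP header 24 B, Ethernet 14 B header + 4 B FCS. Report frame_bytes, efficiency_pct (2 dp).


TCP segment = 1101 + 20 = 1121 B
IP packet = 1121 + 24 = 1145 B
Ethernet frame = 1145 + 14 + 4 = 1163 B
Efficiency = app / frame = 1101 / 1163 = 0.946690 = 94.6690% -> 94.67% (2 dp)

1163, 94.67


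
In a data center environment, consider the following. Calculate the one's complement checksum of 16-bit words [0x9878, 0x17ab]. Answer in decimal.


Given words: [0x9878, 0x17ab]
Step 1: Sum all words
Raw sum = 39032 + 6059 = 45091
One's complement = ~45091 & 0xFFFF = 20444

20444


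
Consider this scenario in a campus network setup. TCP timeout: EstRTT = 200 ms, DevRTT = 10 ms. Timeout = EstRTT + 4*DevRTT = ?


Given: EstRTT = 200 ms, DevRTT = 10 ms
Timeout = EstRTT + 4 * DevRTT
4 * DevRTT = 4 * 10 = 40
Timeout = 200 + 40 = 240 ms

240


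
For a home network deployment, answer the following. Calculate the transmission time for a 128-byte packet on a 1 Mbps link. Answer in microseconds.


Given: packet = 128 bytes, bandwidth = 1 Mbps
Packet in bits = 128 * 8 = 1024 bits
Bandwidth = 1 * 10^6 = 1000000 bps
Time = 1024 / 1000000 seconds
Time in us = 1024 * 10^6 / 1000000 = 1024

1024


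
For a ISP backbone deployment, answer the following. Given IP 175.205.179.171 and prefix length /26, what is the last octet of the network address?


Given: IP = 175.205.179.171, prefix = /26
Subnet mask = 255.255.255.192
Last octet of IP: 171
Last octet of mask: 192
Network last octet = 171 AND 192 = 128

128


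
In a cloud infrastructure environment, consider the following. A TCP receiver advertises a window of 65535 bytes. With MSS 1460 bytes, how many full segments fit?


Given: RWND = 65535 bytes, MSS = 1460 bytes
Full segments = floor(RWND / MSS)
Full segments = floor(65535 / 1460)
Full segments = floor(44.887) = 44

44


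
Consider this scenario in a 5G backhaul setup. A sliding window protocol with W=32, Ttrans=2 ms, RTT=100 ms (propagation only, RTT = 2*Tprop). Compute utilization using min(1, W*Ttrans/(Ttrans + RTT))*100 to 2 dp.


Given: W = 32, Ttrans = 2 ms, RTT = 100 ms (= 2 * Tprop, Tprop = 50 ms)
Cycle time = Ttrans + RTT = 2 + 100 = 102 ms (first packet sent until its ACK returns)
W * Ttrans = 32 * 2 = 64 ms of sending per cycle
W * Ttrans / (Ttrans + RTT) = 64 / 102 = 0.627451
U = min(1, 0.627451) = 0.627451
U% = 62.75%

62.75


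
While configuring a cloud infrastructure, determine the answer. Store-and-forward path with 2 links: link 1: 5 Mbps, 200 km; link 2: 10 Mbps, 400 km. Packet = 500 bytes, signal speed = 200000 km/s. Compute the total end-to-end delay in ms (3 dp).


Packet = 500 bytes = 4000 bits. Store-and-forward: sum (t_trans + t_prop) per link.
Link 1: t_trans = 4000/(5*10^6) s = 0.8000 ms; t_prop = 200/200000 s = 1.0000 ms; subtotal = 1.8000 ms
Link 2: t_trans = 4000/(10*10^6) s = 0.4000 ms; t_prop = 400/200000 s = 2.0000 ms; subtotal = 2.4000 ms
End-to-end = 1.8000 + 2.4000 = 4.2000 ms -> 4.200 ms (3 dp)

4.200


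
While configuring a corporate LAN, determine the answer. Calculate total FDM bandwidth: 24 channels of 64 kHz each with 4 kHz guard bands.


Given: 24 channels, 64 kHz each, guard = 4 kHz
Channel bandwidth = 24 * 64 = 1536 kHz
Guard bands = 23 gaps * 4 kHz = 92 kHz
Total = 1536 + 92 = 1628 kHz

1628


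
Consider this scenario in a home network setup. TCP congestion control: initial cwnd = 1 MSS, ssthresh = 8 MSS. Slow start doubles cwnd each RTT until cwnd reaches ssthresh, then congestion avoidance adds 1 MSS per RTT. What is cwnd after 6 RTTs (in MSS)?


RTT 0: cwnd = 1 MSS (initial)
RTT 1: cwnd = 2 MSS (slow start, doubled)
RTT 2: cwnd = 4 MSS (slow start, doubled)
RTT 3: cwnd = 8 MSS (slow start, doubled)
RTT 4: cwnd = 9 MSS (congestion avoidance, +1)
RTT 5: cwnd = 10 MSS (congestion avoidance, +1)
RTT 6: cwnd = 11 MSS (congestion avoidance, +1)

11


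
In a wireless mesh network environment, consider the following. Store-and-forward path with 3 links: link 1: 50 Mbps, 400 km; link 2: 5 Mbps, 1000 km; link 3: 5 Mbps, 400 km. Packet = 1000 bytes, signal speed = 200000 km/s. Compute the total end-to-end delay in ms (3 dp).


Packet = 1000 bytes = 8000 bits. Store-and-forward: sum (t_trans + t_prop) per link.
Link 1: t_trans = 8000/(50*10^6) s = 0.1600 ms; t_prop = 400/200000 s = 2.0000 ms; subtotal = 2.1600 ms
Link 2: t_trans = 8000/(5*10^6) s = 1.6000 ms; t_prop = 1000/200000 s = 5.0000 ms; subtotal = 6.6000 ms
Link 3: t_trans = 8000/(5*10^6) s = 1.6000 ms; t_prop = 400/200000 s = 2.0000 ms; subtotal = 3.6000 ms
End-to-end = 2.1600 + 6.6000 + 3.6000 = 12.3600 ms -> 12.360 ms (3 dp)

12.360


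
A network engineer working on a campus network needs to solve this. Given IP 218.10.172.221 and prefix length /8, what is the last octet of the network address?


Given: IP = 218.10.172.221, prefix = /8
Subnet mask = 255.0.0.0
Last octet of IP: 221
Last octet of mask: 0
Network last octet = 221 AND 0 = 0

0


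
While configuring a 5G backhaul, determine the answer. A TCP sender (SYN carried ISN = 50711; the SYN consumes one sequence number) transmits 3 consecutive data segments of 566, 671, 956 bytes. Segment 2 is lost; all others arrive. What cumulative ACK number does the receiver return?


SYN uses sequence number 50711; first data byte = ISN + 1 = 50712.
Segment 1: SEQ = 50712, len = 566 B, covers [50712, 51277]
Segment 2: SEQ = 51278, len = 671 B, covers [51278, 51948] [LOST]
Segment 3: SEQ = 51949, len = 956 B, covers [51949, 52904]
In-order data received: bytes [50712, 51277] (segments 1..1).
Segment 2 missing -> gap begins at byte 51278; later segments buffered out of order.
Cumulative ACK = next expected in-order byte = 50712 + 566 = 51278

51278


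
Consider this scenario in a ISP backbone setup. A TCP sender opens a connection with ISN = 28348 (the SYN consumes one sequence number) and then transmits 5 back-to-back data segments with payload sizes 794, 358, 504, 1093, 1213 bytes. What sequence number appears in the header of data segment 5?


The SYN occupies sequence number ISN = 28348, so the first data byte is ISN + 1 = 28349.
SEQ of data segment i = (ISN + 1) + sum of payload sizes of segments 1..i-1.
Segment 1: SEQ = 28349, payload = 794 bytes
Segment 2: SEQ = 29143, payload = 358 bytes
Segment 3: SEQ = 29501, payload = 504 bytes
Segment 4: SEQ = 30005, payload = 1093 bytes
Segment 5: SEQ = 31098, payload = 1213 bytes
SEQ of segment 5 = 28349 + 794 + 358 + 504 + 1093 = 31098

31098


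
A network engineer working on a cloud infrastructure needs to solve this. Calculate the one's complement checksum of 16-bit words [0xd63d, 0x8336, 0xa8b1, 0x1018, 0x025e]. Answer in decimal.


Given words: [0xd63d, 0x8336, 0xa8b1, 0x1018, 0x025e]
Step 1: Sum all words
Raw sum = 54845 + 33590 + 43185 + 4120 + 606 = 136346
Step 2: Fold carry: (5274 + 2) = 5276
One's complement = ~5276 & 0xFFFF = 60259

60259


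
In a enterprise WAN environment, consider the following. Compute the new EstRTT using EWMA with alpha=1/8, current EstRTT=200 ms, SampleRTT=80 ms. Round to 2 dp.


Given: EstRTT = 200 ms, SampleRTT = 80 ms, alpha = 1/8
New EstRTT = (1 - alpha) * EstRTT + alpha * SampleRTT
(7/8) * 200 = 175
(1/8) * 80 = 10
New EstRTT = 175 + 10 = 185 ms -> 185.00 ms (2 dp)

185.00


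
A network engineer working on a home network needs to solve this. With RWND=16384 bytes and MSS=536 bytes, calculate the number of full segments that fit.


Given: RWND = 16384 bytes, MSS = 536 bytes
Full segments = floor(RWND / MSS)
Full segments = floor(16384 / 536)
Full segments = floor(30.5672) = 30

30


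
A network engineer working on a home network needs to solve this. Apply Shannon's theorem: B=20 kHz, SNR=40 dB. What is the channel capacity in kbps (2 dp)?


Given: B = 20 kHz, SNR = 40 dB
SNR linear = 10^(40/10) = 10000
1 + SNR = 10001
log2(10001) = 13.2878566418
C = 20 * 1000 * 13.2878566418 = 265757.1328 bps
C = 265.757133 kbps -> 265.76 kbps (2 dp)

265.76


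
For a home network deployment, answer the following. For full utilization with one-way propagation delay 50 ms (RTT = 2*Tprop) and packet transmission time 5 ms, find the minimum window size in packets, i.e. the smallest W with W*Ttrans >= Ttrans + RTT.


Given: Ttrans = 5 ms, RTT = 100 ms (= 2 * Tprop, Tprop = 50 ms)
Time until first ACK returns = Ttrans + RTT = 5 + 100 = 105 ms
Need W * Ttrans >= Ttrans + RTT  ->  W >= (Ttrans + RTT) / Ttrans
(Ttrans + RTT) / Ttrans = 105 / 5 = 21
W_min = ceil(21) = 21

21


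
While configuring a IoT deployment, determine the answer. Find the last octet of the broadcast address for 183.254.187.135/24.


Given: IP = 183.254.187.135, prefix = /24
Host bits = 32 - 24 = 8
Network last octet = 135 AND mask = 0
Host part size = 2^8 - 1 = 255
Broadcast last octet = 0 OR 255 = 255

255


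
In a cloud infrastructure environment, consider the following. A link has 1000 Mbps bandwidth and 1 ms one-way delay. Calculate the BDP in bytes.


Given: bandwidth = 1000 Mbps, delay = 1 ms
BDP in bits = 1000 * 10^6 * 1 / 1000
BDP in bits = 1000000
BDP in bytes = 1000000 / 8 = 125000

125000


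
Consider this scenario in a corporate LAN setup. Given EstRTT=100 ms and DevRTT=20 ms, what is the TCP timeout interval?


Given: EstRTT = 100 ms, DevRTT = 20 ms
Timeout = EstRTT + 4 * DevRTT
4 * DevRTT = 4 * 20 = 80
Timeout = 100 + 80 = 180 ms

180


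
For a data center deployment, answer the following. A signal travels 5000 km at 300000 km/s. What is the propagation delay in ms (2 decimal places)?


Given: distance = 5000 km, speed = 300000 km/s
Delay = distance / speed = 5000 / 300000 seconds
Delay in ms = 5000 * 1000 / 300000
Delay = 16.6667 ms
Rounded to 2 dp = 16.67 ms

16.67


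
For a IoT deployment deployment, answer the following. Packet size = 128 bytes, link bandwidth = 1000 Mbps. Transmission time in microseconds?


Given: packet = 128 bytes, bandwidth = 1000 Mbps
Packet in bits = 128 * 8 = 1024 bits
Bandwidth = 1000 * 10^6 = 1000000000 bps
Time = 1024 / 1000000000 seconds
Time in us = 1024 * 10^6 / 1000000000 = 1.024

1.024


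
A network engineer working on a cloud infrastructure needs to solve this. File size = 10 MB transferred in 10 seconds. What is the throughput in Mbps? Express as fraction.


Given: file = 10 MB, time = 10 s
File in Mb = 10 * 8 = 80 Mb
Throughput = 80 / 10 Mbps
Throughput = 8 Mbps

8


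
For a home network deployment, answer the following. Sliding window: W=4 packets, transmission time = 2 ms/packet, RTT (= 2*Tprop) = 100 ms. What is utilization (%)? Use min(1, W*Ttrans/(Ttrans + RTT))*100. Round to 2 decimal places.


Given: W = 4, Ttrans = 2 ms, RTT = 100 ms (= 2 * Tprop, Tprop = 50 ms)
Cycle time = Ttrans + RTT = 2 + 100 = 102 ms (first packet sent until its ACK returns)
W * Ttrans = 4 * 2 = 8 ms of sending per cycle
W * Ttrans / (Ttrans + RTT) = 8 / 102 = 0.078431
U = min(1, 0.078431) = 0.078431
U% = 7.84%

7.84


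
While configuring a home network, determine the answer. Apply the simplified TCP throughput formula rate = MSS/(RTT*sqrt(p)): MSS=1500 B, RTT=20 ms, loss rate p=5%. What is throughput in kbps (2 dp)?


Given: MSS = 1500 bytes, RTT = 20 ms, loss = 5%
RTT in seconds = 20 / 1000 = 0.02
Loss rate = 5% = 0.05
sqrt(loss) = sqrt(0.05) = 0.223606797750
Throughput (bytes/s) = 1500 / (0.02 * 0.223606797750) = 335410.1966
Throughput (kbps) = 335410.1966 * 8 / 1000 = 2683.281573 -> 2683.28 kbps (2 dp)

2683.28


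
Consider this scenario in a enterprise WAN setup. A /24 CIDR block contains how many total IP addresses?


Given: CIDR prefix /24
Host bits = 32 - 24 = 8
Total addresses = 2^8 = 256

256


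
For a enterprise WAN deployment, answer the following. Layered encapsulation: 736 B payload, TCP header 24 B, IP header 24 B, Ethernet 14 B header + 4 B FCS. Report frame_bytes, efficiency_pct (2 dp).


TCP segment = 736 + 24 = 760 B
IP packet = 760 + 24 = 784 B
Ethernet frame = 784 + 14 + 4 = 802 B
Efficiency = app / frame = 736 / 802 = 0.917706 = 91.7706% -> 91.77% (2 dp)

802, 91.77


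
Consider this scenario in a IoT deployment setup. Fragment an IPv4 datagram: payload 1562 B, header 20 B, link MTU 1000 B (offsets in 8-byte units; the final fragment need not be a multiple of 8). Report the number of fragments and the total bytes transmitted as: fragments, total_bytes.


Max data per non-final fragment = floor((MTU - header)/8)*8 = floor((1000 - 20)/8)*8 = floor(980/8)*8 = 976 B
Final fragment needs no 8-byte alignment: it can carry up to MTU - header = 980 B
Non-final fragments needed = ceil((payload - 980) / 976) = ceil(582/976) = ceil(0.5963) = 1
Number of fragments = 1 + 1 = 2
Fragment sizes (data): 1 * 976 B + 586 B (last, 586 <= 980 OK)
Total bytes sent = payload + n_frags * header = 1562 + 2*20 = 1562 + 40 = 1602 B

2, 1602


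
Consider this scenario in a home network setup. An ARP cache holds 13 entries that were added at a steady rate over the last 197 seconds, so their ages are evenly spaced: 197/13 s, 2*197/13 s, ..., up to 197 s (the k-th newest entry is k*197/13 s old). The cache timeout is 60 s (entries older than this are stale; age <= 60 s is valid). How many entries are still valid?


Ages are k * 197/13 s for k = 1..13 (spacing = 15.1538 s).
Entry k is valid iff k * 197/13 <= 60 iff k <= 13 * 60 / 197 = 3.9594
n_valid = floor(3.9594) = 3
(n_stale = 13 - 3 = 10)

3


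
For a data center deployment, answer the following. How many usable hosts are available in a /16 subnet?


Given: subnet mask /16
Host bits = 32 - 16 = 16
Total addresses = 2^16 = 65536
Usable hosts = 65536 - 2 (network + broadcast) = 65534

65534


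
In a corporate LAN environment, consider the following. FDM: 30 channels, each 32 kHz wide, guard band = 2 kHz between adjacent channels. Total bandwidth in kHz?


Given: 30 channels, 32 kHz each, guard = 2 kHz
Channel bandwidth = 30 * 32 = 960 kHz
Guard bands = 29 gaps * 2 kHz = 58 kHz
Total = 960 + 58 = 1018 kHz

1018


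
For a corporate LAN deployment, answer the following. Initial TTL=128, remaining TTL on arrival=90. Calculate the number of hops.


Given: initial TTL = 128, received TTL = 90
Hops = initial TTL - received TTL
Hops = 128 - 90 = 38

38


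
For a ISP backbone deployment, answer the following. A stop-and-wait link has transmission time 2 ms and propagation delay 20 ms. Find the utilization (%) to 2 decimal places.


Given: Ttrans = 2 ms, Tprop = 20 ms
RTT = 2 * Tprop = 2 * 20 = 40 ms
U = Ttrans / (Ttrans + RTT)
U = 2 / (2 + 40)
U = 2 / 42 = 0.047619
U% = 4.76%

4.76


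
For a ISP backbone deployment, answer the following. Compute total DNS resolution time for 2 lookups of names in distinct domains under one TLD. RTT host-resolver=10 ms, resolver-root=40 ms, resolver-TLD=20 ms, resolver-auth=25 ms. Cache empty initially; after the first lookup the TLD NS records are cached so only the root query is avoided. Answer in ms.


Lookup 1 (cold cache): local + root + TLD + auth = 10 + 40 + 20 + 25 = 95 ms
Lookups 2..2 (TLD NS cached -> skip root; new domain -> still ask TLD and auth): local + TLD + auth = 10 + 20 + 25 = 55 ms each
Remaining 1 lookups: 1 * 55 = 55 ms
Total = 95 + 55 = 150 ms

150


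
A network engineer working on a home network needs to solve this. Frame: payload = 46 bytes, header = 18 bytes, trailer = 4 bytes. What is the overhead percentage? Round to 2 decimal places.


Given: payload = 46 B, header = 18 B, trailer = 4 B
Overhead bytes = header + trailer = 18 + 4 = 22
Total frame = payload + overhead = 46 + 22 = 68
Overhead % = 22 / 68 * 100 = 32.3529% -> 32.35% (2 dp)

32.35


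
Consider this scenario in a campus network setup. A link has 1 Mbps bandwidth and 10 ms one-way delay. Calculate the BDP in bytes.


Given: bandwidth = 1 Mbps, delay = 10 ms
BDP in bits = 1 * 10^6 * 10 / 1000
BDP in bits = 10000
BDP in bytes = 10000 / 8 = 1250

1250


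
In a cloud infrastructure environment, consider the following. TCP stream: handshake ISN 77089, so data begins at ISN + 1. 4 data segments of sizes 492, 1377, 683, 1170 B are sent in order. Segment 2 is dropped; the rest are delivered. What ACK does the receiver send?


SYN uses sequence number 77089; first data byte = ISN + 1 = 77090.
Segment 1: SEQ = 77090, len = 492 B, covers [77090, 77581]
Segment 2: SEQ = 77582, len = 1377 B, covers [77582, 78958] [LOST]
Segment 3: SEQ = 78959, len = 683 B, covers [78959, 79641]
Segment 4: SEQ = 79642, len = 1170 B, covers [79642, 80811]
In-order data received: bytes [77090, 77581] (segments 1..1).
Segment 2 missing -> gap begins at byte 77582; later segments buffered out of order.
Cumulative ACK = next expected in-order byte = 77090 + 492 = 77582

77582


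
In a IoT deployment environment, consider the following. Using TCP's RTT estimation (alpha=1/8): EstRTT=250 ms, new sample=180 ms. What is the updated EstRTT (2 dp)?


Given: EstRTT = 250 ms, SampleRTT = 180 ms, alpha = 1/8
New EstRTT = (1 - alpha) * EstRTT + alpha * SampleRTT
(7/8) * 250 = 218.75
(1/8) * 180 = 22.5
New EstRTT = 218.75 + 22.5 = 241.25 ms -> 241.25 ms (2 dp)

241.25


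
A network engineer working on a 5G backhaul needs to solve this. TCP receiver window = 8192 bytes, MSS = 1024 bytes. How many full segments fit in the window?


Given: RWND = 8192 bytes, MSS = 1024 bytes
Full segments = floor(RWND / MSS)
Full segments = floor(8192 / 1024)
Full segments = floor(8.0) = 8

8


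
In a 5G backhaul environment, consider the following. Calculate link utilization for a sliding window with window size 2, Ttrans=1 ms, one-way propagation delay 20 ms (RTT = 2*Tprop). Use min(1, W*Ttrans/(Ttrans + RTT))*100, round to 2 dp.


Given: W = 2, Ttrans = 1 ms, RTT = 40 ms (= 2 * Tprop, Tprop = 20 ms)
Cycle time = Ttrans + RTT = 1 + 40 = 41 ms (first packet sent until its ACK returns)
W * Ttrans = 2 * 1 = 2 ms of sending per cycle
W * Ttrans / (Ttrans + RTT) = 2 / 41 = 0.048780
U = min(1, 0.048780) = 0.048780
U% = 4.88%

4.88


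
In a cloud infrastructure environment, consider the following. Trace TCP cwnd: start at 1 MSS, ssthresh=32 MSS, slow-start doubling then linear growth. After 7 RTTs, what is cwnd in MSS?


RTT 0: cwnd = 1 MSS (initial)
RTT 1: cwnd = 2 MSS (slow start, doubled)
RTT 2: cwnd = 4 MSS (slow start, doubled)
RTT 3: cwnd = 8 MSS (slow start, doubled)
RTT 4: cwnd = 16 MSS (slow start, doubled)
RTT 5: cwnd = 32 MSS (slow start, doubled)
RTT 6: cwnd = 33 MSS (congestion avoidance, +1)
RTT 7: cwnd = 34 MSS (congestion avoidance, +1)

34


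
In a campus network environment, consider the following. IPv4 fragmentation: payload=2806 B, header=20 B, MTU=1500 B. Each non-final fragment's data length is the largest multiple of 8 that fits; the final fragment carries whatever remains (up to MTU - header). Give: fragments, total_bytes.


Max data per non-final fragment = floor((MTU - header)/8)*8 = floor((1500 - 20)/8)*8 = floor(1480/8)*8 = 1480 B
Final fragment needs no 8-byte alignment: it can carry up to MTU - header = 1480 B
Non-final fragments needed = ceil((payload - 1480) / 1480) = ceil(1326/1480) = ceil(0.8959) = 1
Number of fragments = 1 + 1 = 2
Fragment sizes (data): 1 * 1480 B + 1326 B (last, 1326 <= 1480 OK)
Total bytes sent = payload + n_frags * header = 2806 + 2*20 = 2806 + 40 = 2846 B

2, 2846


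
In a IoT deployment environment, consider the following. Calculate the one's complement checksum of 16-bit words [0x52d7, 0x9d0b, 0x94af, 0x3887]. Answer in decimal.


Given words: [0x52d7, 0x9d0b, 0x94af, 0x3887]
Step 1: Sum all words
Raw sum = 21207 + 40203 + 38063 + 14471 = 113944
Step 2: Fold carry: (48408 + 1) = 48409
One's complement = ~48409 & 0xFFFF = 17126

17126


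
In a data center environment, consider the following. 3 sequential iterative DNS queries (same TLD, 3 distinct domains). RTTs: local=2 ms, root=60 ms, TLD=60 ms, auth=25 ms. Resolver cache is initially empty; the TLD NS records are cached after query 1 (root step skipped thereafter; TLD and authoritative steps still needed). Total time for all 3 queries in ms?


Lookup 1 (cold cache): local + root + TLD + auth = 2 + 60 + 60 + 25 = 147 ms
Lookups 2..3 (TLD NS cached -> skip root; new domain -> still ask TLD and auth): local + TLD + auth = 2 + 60 + 25 = 87 ms each
Remaining 2 lookups: 2 * 87 = 174 ms
Total = 147 + 174 = 321 ms

321


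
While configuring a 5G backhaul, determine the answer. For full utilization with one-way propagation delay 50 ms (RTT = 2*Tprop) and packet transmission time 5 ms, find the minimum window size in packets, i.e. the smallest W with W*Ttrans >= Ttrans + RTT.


Given: Ttrans = 5 ms, RTT = 100 ms (= 2 * Tprop, Tprop = 50 ms)
Time until first ACK returns = Ttrans + RTT = 5 + 100 = 105 ms
Need W * Ttrans >= Ttrans + RTT  ->  W >= (Ttrans + RTT) / Ttrans
(Ttrans + RTT) / Ttrans = 105 / 5 = 21
W_min = ceil(21) = 21

21


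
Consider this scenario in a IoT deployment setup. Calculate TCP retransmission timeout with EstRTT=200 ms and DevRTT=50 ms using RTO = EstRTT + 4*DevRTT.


Given: EstRTT = 200 ms, DevRTT = 50 ms
Timeout = EstRTT + 4 * DevRTT
4 * DevRTT = 4 * 50 = 200
Timeout = 200 + 200 = 400 ms

400


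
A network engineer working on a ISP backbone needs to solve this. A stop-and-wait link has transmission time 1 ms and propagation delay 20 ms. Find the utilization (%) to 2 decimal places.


Given: Ttrans = 1 ms, Tprop = 20 ms
RTT = 2 * Tprop = 2 * 20 = 40 ms
U = Ttrans / (Ttrans + RTT)
U = 1 / (1 + 40)
U = 1 / 41 = 0.02439
U% = 2.44%

2.44


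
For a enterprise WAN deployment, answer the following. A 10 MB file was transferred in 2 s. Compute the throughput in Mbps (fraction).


Given: file = 10 MB, time = 2 s
File in Mb = 10 * 8 = 80 Mb
Throughput = 80 / 2 Mbps
Throughput = 40 Mbps

40


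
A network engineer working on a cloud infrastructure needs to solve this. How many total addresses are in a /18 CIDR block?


Given: CIDR prefix /18
Host bits = 32 - 18 = 14
Total addresses = 2^14 = 16384

16384


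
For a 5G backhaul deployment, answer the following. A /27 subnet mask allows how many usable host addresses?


Given: subnet mask /27
Host bits = 32 - 27 = 5
Total addresses = 2^5 = 32
Usable hosts = 32 - 2 (network + broadcast) = 30

30


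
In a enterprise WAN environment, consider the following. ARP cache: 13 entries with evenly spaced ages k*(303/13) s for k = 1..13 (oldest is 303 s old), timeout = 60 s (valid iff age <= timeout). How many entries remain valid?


Ages are k * 303/13 s for k = 1..13 (spacing = 23.3077 s).
Entry k is valid iff k * 303/13 <= 60 iff k <= 13 * 60 / 303 = 2.5743
n_valid = floor(2.5743) = 2
(n_stale = 13 - 2 = 11)

2


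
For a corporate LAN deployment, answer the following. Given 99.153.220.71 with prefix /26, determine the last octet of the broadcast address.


Given: IP = 99.153.220.71, prefix = /26
Host bits = 32 - 26 = 6
Network last octet = 71 AND mask = 64
Host part size = 2^6 - 1 = 63
Broadcast last octet = 64 OR 63 = 127

127


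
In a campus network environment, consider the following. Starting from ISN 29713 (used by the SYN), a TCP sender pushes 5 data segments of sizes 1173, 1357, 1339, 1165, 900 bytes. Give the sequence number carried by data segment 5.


The SYN occupies sequence number ISN = 29713, so the first data byte is ISN + 1 = 29714.
SEQ of data segment i = (ISN + 1) + sum of payload sizes of segments 1..i-1.
Segment 1: SEQ = 29714, payload = 1173 bytes
Segment 2: SEQ = 30887, payload = 1357 bytes
Segment 3: SEQ = 32244, payload = 1339 bytes
Segment 4: SEQ = 33583, payload = 1165 bytes
Segment 5: SEQ = 34748, payload = 900 bytes
SEQ of segment 5 = 29714 + 1173 + 1357 + 1339 + 1165 = 34748

34748


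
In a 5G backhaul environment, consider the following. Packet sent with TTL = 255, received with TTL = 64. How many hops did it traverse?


Given: initial TTL = 255, received TTL = 64
Hops = initial TTL - received TTL
Hops = 255 - 64 = 191

191


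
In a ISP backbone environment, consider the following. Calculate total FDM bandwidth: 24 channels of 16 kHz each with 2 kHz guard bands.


Given: 24 channels, 16 kHz each, guard = 2 kHz
Channel bandwidth = 24 * 16 = 384 kHz
Guard bands = 23 gaps * 2 kHz = 46 kHz
Total = 384 + 46 = 430 kHz

430


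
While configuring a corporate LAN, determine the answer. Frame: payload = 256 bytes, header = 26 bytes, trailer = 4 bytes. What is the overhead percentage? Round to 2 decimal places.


Given: payload = 256 B, header = 26 B, trailer = 4 B
Overhead bytes = header + trailer = 26 + 4 = 30
Total frame = payload + overhead = 256 + 30 = 286
Overhead % = 30 / 286 * 100 = 10.4895% -> 10.49% (2 dp)

10.49


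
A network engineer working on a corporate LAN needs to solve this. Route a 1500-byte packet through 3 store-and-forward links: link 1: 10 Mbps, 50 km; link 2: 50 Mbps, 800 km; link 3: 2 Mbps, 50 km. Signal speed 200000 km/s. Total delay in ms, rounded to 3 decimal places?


Packet = 1500 bytes = 12000 bits. Store-and-forward: sum (t_trans + t_prop) per link.
Link 1: t_trans = 12000/(10*10^6) s = 1.2000 ms; t_prop = 50/200000 s = 0.2500 ms; subtotal = 1.4500 ms
Link 2: t_trans = 12000/(50*10^6) s = 0.2400 ms; t_prop = 800/200000 s = 4.0000 ms; subtotal = 4.2400 ms
Link 3: t_trans = 12000/(2*10^6) s = 6.0000 ms; t_prop = 50/200000 s = 0.2500 ms; subtotal = 6.2500 ms
End-to-end = 1.4500 + 4.2400 + 6.2500 = 11.9400 ms -> 11.940 ms (3 dp)

11.940


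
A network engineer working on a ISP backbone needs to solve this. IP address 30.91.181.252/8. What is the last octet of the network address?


Given: IP = 30.91.181.252, prefix = /8
Subnet mask = 255.0.0.0
Last octet of IP: 252
Last octet of mask: 0
Network last octet = 252 AND 0 = 0

0


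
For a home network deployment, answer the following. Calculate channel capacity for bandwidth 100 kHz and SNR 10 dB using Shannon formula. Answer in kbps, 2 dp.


Given: B = 100 kHz, SNR = 10 dB
SNR linear = 10^(10/10) = 10
1 + SNR = 11
log2(11) = 3.4594316186
C = 100 * 1000 * 3.4594316186 = 345943.1619 bps
C = 345.943162 kbps -> 345.94 kbps (2 dp)

345.94


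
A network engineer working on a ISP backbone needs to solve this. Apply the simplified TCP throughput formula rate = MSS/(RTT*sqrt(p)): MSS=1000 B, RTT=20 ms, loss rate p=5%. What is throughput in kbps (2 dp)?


Given: MSS = 1000 bytes, RTT = 20 ms, loss = 5%
RTT in seconds = 20 / 1000 = 0.02
Loss rate = 5% = 0.05
sqrt(loss) = sqrt(0.05) = 0.223606797750
Throughput (bytes/s) = 1000 / (0.02 * 0.223606797750) = 223606.7977
Throughput (kbps) = 223606.7977 * 8 / 1000 = 1788.854382 -> 1788.85 kbps (2 dp)

1788.85


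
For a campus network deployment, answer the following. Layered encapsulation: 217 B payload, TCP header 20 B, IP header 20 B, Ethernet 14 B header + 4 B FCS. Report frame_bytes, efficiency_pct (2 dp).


TCP segment = 217 + 20 = 237 B
IP packet = 237 + 20 = 257 B
Ethernet frame = 257 + 14 + 4 = 275 B
Efficiency = app / frame = 217 / 275 = 0.789091 = 78.9091% -> 78.91% (2 dp)

275, 78.91


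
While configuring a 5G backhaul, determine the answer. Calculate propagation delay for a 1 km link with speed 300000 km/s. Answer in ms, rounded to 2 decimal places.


Given: distance = 1 km, speed = 300000 km/s
Delay = distance / speed = 1 / 300000 seconds
Delay in ms = 1 * 1000 / 300000
Delay = 0.0033 ms
Rounded to 2 dp = 0.00 ms

0.00


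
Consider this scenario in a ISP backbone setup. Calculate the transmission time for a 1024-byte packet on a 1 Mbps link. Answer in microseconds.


Given: packet = 1024 bytes, bandwidth = 1 Mbps
Packet in bits = 1024 * 8 = 8192 bits
Bandwidth = 1 * 10^6 = 1000000 bps
Time = 8192 / 1000000 seconds
Time in us = 8192 * 10^6 / 1000000 = 8192

8192


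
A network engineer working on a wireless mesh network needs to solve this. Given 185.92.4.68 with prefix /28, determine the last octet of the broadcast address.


Given: IP = 185.92.4.68, prefix = /28
Host bits = 32 - 28 = 4
Network last octet = 68 AND mask = 64
Host part size = 2^4 - 1 = 15
Broadcast last octet = 64 OR 15 = 79

79


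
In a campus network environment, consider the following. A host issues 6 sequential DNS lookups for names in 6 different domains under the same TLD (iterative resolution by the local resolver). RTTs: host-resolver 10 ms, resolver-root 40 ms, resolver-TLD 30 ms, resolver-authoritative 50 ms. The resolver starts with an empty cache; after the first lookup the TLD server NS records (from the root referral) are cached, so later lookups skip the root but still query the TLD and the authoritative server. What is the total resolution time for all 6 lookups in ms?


Lookup 1 (cold cache): local + root + TLD + auth = 10 + 40 + 30 + 50 = 130 ms
Lookups 2..6 (TLD NS cached -> skip root; new domain -> still ask TLD and auth): local + TLD + auth = 10 + 30 + 50 = 90 ms each
Remaining 5 lookups: 5 * 90 = 450 ms
Total = 130 + 450 = 580 ms

580


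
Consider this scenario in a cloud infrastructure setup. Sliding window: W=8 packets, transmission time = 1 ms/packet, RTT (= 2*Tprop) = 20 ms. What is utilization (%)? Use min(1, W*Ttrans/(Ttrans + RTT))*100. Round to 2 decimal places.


Given: W = 8, Ttrans = 1 ms, RTT = 20 ms (= 2 * Tprop, Tprop = 10 ms)
Cycle time = Ttrans + RTT = 1 + 20 = 21 ms (first packet sent until its ACK returns)
W * Ttrans = 8 * 1 = 8 ms of sending per cycle
W * Ttrans / (Ttrans + RTT) = 8 / 21 = 0.380952
U = min(1, 0.380952) = 0.380952
U% = 38.10%

38.10


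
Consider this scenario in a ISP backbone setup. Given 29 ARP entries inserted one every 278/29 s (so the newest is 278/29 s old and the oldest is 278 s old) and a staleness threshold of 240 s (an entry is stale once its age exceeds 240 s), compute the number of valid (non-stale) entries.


Ages are k * 278/29 s for k = 1..29 (spacing = 9.5862 s).
Entry k is valid iff k * 278/29 <= 240 iff k <= 29 * 240 / 278 = 25.0360
n_valid = floor(25.0360) = 25
(n_stale = 29 - 25 = 4)

25


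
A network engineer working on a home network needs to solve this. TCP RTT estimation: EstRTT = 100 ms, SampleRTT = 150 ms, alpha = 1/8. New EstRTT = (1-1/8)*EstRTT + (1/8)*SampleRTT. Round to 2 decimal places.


Given: EstRTT = 100 ms, SampleRTT = 150 ms, alpha = 1/8
New EstRTT = (1 - alpha) * EstRTT + alpha * SampleRTT
(7/8) * 100 = 87.5
(1/8) * 150 = 18.75
New EstRTT = 87.5 + 18.75 = 106.25 ms -> 106.25 ms (2 dp)

106.25


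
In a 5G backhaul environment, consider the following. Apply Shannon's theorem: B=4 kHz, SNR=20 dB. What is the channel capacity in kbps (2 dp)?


Given: B = 4 kHz, SNR = 20 dB
SNR linear = 10^(20/10) = 100
1 + SNR = 101
log2(101) = 6.6582114828
C = 4 * 1000 * 6.6582114828 = 26632.8459 bps
C = 26.632846 kbps -> 26.63 kbps (2 dp)

26.63


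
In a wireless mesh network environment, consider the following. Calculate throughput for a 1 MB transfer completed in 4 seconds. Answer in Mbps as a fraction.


Given: file = 1 MB, time = 4 s
File in Mb = 1 * 8 = 8 Mb
Throughput = 8 / 4 Mbps
Throughput = 2 Mbps

2


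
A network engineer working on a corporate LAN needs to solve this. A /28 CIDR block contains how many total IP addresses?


Given: CIDR prefix /28
Host bits = 32 - 28 = 4
Total addresses = 2^4 = 16

16


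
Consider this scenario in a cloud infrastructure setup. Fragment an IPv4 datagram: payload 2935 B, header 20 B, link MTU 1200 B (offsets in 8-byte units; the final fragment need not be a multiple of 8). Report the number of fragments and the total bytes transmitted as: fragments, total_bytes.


Max data per non-final fragment = floor((MTU - header)/8)*8 = floor((1200 - 20)/8)*8 = floor(1180/8)*8 = 1176 B
Final fragment needs no 8-byte alignment: it can carry up to MTU - header = 1180 B
Non-final fragments needed = ceil((payload - 1180) / 1176) = ceil(1755/1176) = ceil(1.4923) = 2
Number of fragments = 2 + 1 = 3
Fragment sizes (data): 2 * 1176 B + 583 B (last, 583 <= 1180 OK)
Total bytes sent = payload + n_frags * header = 2935 + 3*20 = 2935 + 60 = 2995 B

3, 2995
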